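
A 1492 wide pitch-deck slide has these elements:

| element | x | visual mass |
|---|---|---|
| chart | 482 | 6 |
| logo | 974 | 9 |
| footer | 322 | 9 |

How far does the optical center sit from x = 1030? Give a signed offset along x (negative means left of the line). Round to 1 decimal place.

≈ -423.5

Σw = 6 + 9 + 9 = 24.
Σw·x = 6·482 + 9·974 + 9·322 = 14556, so x̄ = 14556/24 ≈ 606.50.
Difference: 606.50 − 1030 ≈ -423.50.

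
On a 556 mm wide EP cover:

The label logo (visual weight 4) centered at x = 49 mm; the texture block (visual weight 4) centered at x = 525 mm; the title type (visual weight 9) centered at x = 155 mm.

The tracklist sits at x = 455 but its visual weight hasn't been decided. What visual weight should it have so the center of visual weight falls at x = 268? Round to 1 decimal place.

Fixed elements: Σw = 4 + 4 + 9 = 17, Σw·x = 4·49 + 4·525 + 9·155 = 3691.
For the centroid to hit 268: (3691 + w·455) / (17 + w) = 268.
So w = (268·17 − 3691)/(455 − 268) = 865/187 ≈ 4.63.

w ≈ 4.6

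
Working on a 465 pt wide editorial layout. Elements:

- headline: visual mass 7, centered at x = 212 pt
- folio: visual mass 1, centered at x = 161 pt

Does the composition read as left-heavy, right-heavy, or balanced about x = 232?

left-heavy

Σw = 7 + 1 = 8.
x: (7·212 + 1·161) / 8 = 1645 / 8 ≈ 205.62
205.6 vs midline 232 → left-heavy.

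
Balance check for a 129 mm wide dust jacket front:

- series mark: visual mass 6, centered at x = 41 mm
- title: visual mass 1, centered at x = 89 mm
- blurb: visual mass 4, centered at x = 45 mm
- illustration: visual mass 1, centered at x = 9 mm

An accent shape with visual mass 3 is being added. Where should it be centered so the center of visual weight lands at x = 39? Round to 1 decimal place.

x ≈ 20.3

With the accent shape, Σw becomes 6 + 1 + 4 + 1 + 3 = 15.
x: target moment 15×39 = 585; current 6·41 + 1·89 + 4·45 + 1·9 = 524; the accent shape supplies 61, so x = 61/3 ≈ 20.33.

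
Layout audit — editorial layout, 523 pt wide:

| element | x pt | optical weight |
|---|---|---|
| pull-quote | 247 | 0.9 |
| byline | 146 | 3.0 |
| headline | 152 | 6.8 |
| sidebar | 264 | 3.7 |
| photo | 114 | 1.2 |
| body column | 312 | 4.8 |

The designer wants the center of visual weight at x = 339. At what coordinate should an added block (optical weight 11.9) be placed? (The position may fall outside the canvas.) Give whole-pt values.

With the added block, Σw becomes 0.9 + 3.0 + 6.8 + 3.7 + 1.2 + 4.8 + 11.9 = 32.3.
Along x: (4305.1 + 11.9·x) / 32.3 = 339 (existing moment 0.9·247 + 3.0·146 + 6.8·152 + 3.7·264 + 1.2·114 + 4.8·312 = 4305.1) ⇒ x = (10949.7 − 4305.1) / 11.9 ≈ 558.37.

x ≈ 558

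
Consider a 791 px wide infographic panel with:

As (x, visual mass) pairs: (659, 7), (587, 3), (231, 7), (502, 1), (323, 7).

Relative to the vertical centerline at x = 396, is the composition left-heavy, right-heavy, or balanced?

Total weight = 7 + 3 + 7 + 1 + 7 = 25.
Σw·x = 7·659 + 3·587 + 7·231 + 1·502 + 7·323 = 10754, so x̄ = 10754/25 ≈ 430.16.
430.2 lies right of the midline 396, so the layout is right-heavy.

right-heavy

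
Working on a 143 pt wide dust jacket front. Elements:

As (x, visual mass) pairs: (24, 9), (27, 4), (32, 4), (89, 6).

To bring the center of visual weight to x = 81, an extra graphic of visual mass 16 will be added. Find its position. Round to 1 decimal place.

New total weight: (9 + 4 + 4 + 6) + 16 = 39.
Along x: (986 + 16·x) / 39 = 81 (existing moment 9·24 + 4·27 + 4·32 + 6·89 = 986) ⇒ x = (3159 − 986) / 16 ≈ 135.81.

x ≈ 135.8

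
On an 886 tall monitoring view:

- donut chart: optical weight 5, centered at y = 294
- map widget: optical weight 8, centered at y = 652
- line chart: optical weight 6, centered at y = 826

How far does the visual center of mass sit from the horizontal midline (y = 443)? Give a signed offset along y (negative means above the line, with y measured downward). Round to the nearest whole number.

≈ 170

Σw = 5 + 8 + 6 = 19.
y-moment: 5·294 + 8·652 + 6·826 = 11642; centroid 11642/19 ≈ 612.74.
Difference: 612.74 − 443 ≈ 169.74.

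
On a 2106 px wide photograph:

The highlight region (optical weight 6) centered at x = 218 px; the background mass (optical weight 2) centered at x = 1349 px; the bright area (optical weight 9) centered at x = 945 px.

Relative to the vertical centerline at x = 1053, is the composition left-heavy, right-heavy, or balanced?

left-heavy

Total weight = 6 + 2 + 9 = 17.
Σw·x = 6·218 + 2·1349 + 9·945 = 12511, so x̄ = 12511/17 ≈ 735.94.
Since 735.9 is left of 1053, the composition reads left-heavy.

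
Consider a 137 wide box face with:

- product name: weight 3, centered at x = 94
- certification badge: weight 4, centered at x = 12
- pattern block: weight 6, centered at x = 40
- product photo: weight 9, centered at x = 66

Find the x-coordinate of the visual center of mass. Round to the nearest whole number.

x ≈ 53

Weights sum to 3 + 4 + 6 + 9 = 22.
Σw·x = 3·94 + 4·12 + 6·40 + 9·66 = 1164, so x̄ = 1164/22 ≈ 52.91.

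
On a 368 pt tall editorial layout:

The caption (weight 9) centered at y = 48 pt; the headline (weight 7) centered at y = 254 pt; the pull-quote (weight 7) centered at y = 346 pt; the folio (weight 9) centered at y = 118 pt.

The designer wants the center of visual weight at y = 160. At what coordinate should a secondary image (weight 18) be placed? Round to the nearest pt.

After adding the secondary image, total weight = 9 + 7 + 7 + 9 + 18 = 50.
Along y: (5694 + 18·y) / 50 = 160 (existing moment 9·48 + 7·254 + 7·346 + 9·118 = 5694) ⇒ y = (8000 − 5694) / 18 ≈ 128.11.

y ≈ 128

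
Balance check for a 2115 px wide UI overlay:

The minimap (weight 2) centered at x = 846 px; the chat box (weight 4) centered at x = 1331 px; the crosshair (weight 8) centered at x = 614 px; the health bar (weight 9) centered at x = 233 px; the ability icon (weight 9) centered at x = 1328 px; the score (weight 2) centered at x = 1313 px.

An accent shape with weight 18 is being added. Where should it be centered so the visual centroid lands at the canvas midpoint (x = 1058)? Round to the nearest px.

x ≈ 1467

With the accent shape, Σw becomes 2 + 4 + 8 + 9 + 9 + 2 + 18 = 52.
x: need Σw·x = 52·1058 = 55016. Existing = 2·846 + 4·1331 + 8·614 + 9·233 + 9·1328 + 2·1313 = 28603. Remainder 26413 / 18 ≈ 1467.39.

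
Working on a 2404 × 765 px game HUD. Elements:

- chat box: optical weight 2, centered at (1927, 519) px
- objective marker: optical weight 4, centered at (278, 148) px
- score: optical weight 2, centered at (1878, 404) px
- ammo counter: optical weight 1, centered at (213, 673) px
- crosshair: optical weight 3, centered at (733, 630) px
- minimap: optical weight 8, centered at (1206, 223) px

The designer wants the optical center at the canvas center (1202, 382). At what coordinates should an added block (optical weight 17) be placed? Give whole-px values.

(1394, 432)

New total weight: (2 + 4 + 2 + 1 + 3 + 8) + 17 = 37.
Along x: (20782 + 17·x) / 37 = 1202 (existing moment 2·1927 + 4·278 + 2·1878 + 1·213 + 3·733 + 8·1206 = 20782) ⇒ x = (44474 − 20782) / 17 ≈ 1393.65.
Along y: (6785 + 17·y) / 37 = 382 (existing moment 2·519 + 4·148 + 2·404 + 1·673 + 3·630 + 8·223 = 6785) ⇒ y = (14134 − 6785) / 17 ≈ 432.29.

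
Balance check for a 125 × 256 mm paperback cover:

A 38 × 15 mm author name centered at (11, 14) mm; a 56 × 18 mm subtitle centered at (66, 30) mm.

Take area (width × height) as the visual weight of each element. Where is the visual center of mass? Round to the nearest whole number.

(46, 24)

Taking area as weight: author name 38·15 = 570, subtitle 56·18 = 1008. Sum 1578.
x-moment: 570·11 + 1008·66 = 72798; centroid 72798/1578 ≈ 46.13.
y-moment: 570·14 + 1008·30 = 38220; centroid 38220/1578 ≈ 24.22.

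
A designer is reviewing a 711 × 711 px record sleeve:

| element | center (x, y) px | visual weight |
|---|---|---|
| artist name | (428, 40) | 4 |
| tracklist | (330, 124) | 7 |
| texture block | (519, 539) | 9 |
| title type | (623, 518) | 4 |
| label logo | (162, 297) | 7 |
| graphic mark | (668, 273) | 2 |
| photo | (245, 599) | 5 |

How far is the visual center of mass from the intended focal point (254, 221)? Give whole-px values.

Weights sum to 4 + 7 + 9 + 4 + 7 + 2 + 5 = 38.
Σw·x = 14880; x̄ = 14880/38 ≈ 391.58.
y: moment 13571 / weight 38 ≈ 357.13
From (254, 221): dx = 137.58, dy = 136.13, so the distance is √(dx²+dy²) ≈ 193.55.

≈ 194 px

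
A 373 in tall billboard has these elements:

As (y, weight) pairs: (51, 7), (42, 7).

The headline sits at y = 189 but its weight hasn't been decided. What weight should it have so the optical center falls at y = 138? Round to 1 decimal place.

w ≈ 25.1

Known weights sum to 7 + 7 = 14; their moment is 7·51 + 7·42 = 651.
Set Σw·y/Σw = 138: (651 + 189w) = 138·(14 + w).
Solving: w = (138·14 − 651) / (189 − 138) = 1281 / 51 ≈ 25.12.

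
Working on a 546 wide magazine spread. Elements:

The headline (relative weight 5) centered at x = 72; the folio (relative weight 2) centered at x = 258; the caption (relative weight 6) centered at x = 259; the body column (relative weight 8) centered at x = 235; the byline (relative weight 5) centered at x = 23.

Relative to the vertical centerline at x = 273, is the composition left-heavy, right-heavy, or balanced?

left-heavy

Total weight = 5 + 2 + 6 + 8 + 5 = 26.
Σw·x = 5·72 + 2·258 + 6·259 + 8·235 + 5·23 = 4425, so x̄ = 4425/26 ≈ 170.19.
170.2 lies left of the midline 273, so the layout is left-heavy.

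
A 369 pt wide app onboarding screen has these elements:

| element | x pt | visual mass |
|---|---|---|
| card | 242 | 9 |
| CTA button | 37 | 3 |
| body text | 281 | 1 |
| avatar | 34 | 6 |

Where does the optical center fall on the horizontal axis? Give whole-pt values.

Weights sum to 9 + 3 + 1 + 6 = 19.
x-moment: 9·242 + 3·37 + 1·281 + 6·34 = 2774; centroid 2774/19 ≈ 146.00.

x ≈ 146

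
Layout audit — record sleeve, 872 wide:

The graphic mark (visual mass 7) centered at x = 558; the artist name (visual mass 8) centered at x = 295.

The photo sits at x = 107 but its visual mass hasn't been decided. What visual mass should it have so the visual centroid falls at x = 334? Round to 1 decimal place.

Fixed elements: Σw = 7 + 8 = 15, Σw·x = 7·558 + 8·295 = 6266.
Set Σw·x/Σw = 334: (6266 + 107w) = 334·(15 + w).
So w = (334·15 − 6266)/(107 − 334) = -1256/-227 ≈ 5.53.

w ≈ 5.5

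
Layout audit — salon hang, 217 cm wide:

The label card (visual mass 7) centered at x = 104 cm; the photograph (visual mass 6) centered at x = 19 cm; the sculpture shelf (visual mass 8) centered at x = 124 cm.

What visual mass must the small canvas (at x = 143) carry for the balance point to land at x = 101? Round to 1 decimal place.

w ≈ 6.8

Fixed elements: Σw = 7 + 6 + 8 = 21, Σw·x = 7·104 + 6·19 + 8·124 = 1834.
Set Σw·x/Σw = 101: (1834 + 143w) = 101·(21 + w).
Solving: w = (101·21 − 1834) / (143 − 101) = 287 / 42 ≈ 6.83.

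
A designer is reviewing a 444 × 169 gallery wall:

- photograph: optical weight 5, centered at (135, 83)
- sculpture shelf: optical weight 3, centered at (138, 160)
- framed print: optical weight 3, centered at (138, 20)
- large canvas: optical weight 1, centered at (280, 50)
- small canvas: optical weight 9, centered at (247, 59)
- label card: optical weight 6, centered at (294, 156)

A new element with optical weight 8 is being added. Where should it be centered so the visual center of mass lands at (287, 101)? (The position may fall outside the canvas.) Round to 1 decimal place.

With the new element, Σw becomes 5 + 3 + 3 + 1 + 9 + 6 + 8 = 35.
x: target moment 35×287 = 10045; current 5·135 + 3·138 + 3·138 + 1·280 + 9·247 + 6·294 = 5770; the new element supplies 4275, so x = 4275/8 ≈ 534.38.
y: target moment 35×101 = 3535; current 5·83 + 3·160 + 3·20 + 1·50 + 9·59 + 6·156 = 2472; the new element supplies 1063, so y = 1063/8 ≈ 132.88.

(534.4, 132.9)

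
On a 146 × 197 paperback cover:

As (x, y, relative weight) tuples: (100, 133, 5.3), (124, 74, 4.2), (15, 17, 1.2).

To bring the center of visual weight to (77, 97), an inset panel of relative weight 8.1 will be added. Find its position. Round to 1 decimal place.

New total weight: (5.3 + 4.2 + 1.2) + 8.1 = 18.8.
Along x: (1068.8 + 8.1·x) / 18.8 = 77 (existing moment 5.3·100 + 4.2·124 + 1.2·15 = 1068.8) ⇒ x = (1447.6 − 1068.8) / 8.1 ≈ 46.77.
Along y: (1036.1 + 8.1·y) / 18.8 = 97 (existing moment 5.3·133 + 4.2·74 + 1.2·17 = 1036.1) ⇒ y = (1823.6 − 1036.1) / 8.1 ≈ 97.22.

(46.8, 97.2)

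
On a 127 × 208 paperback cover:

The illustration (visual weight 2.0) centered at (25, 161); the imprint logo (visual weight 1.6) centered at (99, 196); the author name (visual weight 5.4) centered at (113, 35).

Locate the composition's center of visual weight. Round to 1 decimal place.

(91.0, 91.6)

Σw = 2.0 + 1.6 + 5.4 = 9.0.
x-moment: 2.0·25 + 1.6·99 + 5.4·113 = 818.6; centroid 818.6/9.0 ≈ 90.96.
y-moment: 2.0·161 + 1.6·196 + 5.4·35 = 824.6; centroid 824.6/9.0 ≈ 91.62.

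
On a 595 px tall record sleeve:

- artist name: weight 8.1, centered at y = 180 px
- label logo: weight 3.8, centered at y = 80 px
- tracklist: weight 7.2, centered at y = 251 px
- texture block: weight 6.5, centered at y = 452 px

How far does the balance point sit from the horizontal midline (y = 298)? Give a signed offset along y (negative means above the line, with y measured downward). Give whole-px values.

Σw = 8.1 + 3.8 + 7.2 + 6.5 = 25.6.
y: (8.1·180 + 3.8·80 + 7.2·251 + 6.5·452) / 25.6 = 6507.2 / 25.6 ≈ 254.19
Against y = 298, that's 254.19 − 298 = -43.81.

≈ -44 px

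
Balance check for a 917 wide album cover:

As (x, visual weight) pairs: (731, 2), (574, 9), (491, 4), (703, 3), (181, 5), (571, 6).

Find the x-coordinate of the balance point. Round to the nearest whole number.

Weights sum to 2 + 9 + 4 + 3 + 5 + 6 = 29.
x: moment 15032 / weight 29 ≈ 518.34

x ≈ 518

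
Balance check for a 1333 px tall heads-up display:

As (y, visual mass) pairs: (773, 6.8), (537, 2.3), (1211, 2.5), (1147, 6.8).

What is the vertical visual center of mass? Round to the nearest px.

y ≈ 941

Total weight = 6.8 + 2.3 + 2.5 + 6.8 = 18.4.
y-moment: 6.8·773 + 2.3·537 + 2.5·1211 + 6.8·1147 = 17318.6; centroid 17318.6/18.4 ≈ 941.23.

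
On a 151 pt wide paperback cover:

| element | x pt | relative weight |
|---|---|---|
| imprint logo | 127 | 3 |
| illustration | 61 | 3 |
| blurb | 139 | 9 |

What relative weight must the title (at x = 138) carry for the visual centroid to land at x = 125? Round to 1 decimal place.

Known weights sum to 3 + 3 + 9 = 15; their moment is 3·127 + 3·61 + 9·139 = 1815.
For the centroid to hit 125: (1815 + w·138) / (15 + w) = 125.
So w = (125·15 − 1815)/(138 − 125) = 60/13 ≈ 4.62.

w ≈ 4.6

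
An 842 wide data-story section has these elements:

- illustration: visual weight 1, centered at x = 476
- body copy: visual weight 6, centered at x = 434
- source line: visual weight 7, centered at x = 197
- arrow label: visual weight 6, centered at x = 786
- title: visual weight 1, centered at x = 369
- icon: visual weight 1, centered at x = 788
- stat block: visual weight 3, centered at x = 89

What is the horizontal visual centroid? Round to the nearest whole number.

x ≈ 424

Weights sum to 1 + 6 + 7 + 6 + 1 + 1 + 3 = 25.
x-moment: 1·476 + 6·434 + 7·197 + 6·786 + 1·369 + 1·788 + 3·89 = 10599; centroid 10599/25 ≈ 423.96.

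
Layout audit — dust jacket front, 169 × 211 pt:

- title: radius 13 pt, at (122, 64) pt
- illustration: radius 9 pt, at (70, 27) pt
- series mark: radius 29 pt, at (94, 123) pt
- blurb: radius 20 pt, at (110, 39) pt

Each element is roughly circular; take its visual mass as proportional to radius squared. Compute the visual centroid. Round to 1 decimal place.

(100.2, 88.6)

r² weights: title 13² = 169, illustration 9² = 81, series mark 29² = 841, blurb 20² = 400. Total = 1491.
x-moment: 169·122 + 81·70 + 841·94 + 400·110 = 149342; centroid 149342/1491 ≈ 100.16.
y-moment: 169·64 + 81·27 + 841·123 + 400·39 = 132046; centroid 132046/1491 ≈ 88.56.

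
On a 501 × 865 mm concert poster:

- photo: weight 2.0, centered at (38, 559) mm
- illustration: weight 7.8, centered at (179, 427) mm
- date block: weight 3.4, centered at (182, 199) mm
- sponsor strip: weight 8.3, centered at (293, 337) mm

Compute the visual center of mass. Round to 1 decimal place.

(210.4, 368.5)

Total weight = 2.0 + 7.8 + 3.4 + 8.3 = 21.5.
x: (2.0·38 + 7.8·179 + 3.4·182 + 8.3·293) / 21.5 = 4522.9 / 21.5 ≈ 210.37
y: (2.0·559 + 7.8·427 + 3.4·199 + 8.3·337) / 21.5 = 7922.3 / 21.5 ≈ 368.48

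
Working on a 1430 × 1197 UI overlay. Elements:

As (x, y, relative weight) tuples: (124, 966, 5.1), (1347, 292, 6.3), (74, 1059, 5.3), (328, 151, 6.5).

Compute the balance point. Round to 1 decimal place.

(501.8, 575.9)

Weights sum to 5.1 + 6.3 + 5.3 + 6.5 = 23.2.
Σw·x = 5.1·124 + 6.3·1347 + 5.3·74 + 6.5·328 = 11642.7, so x̄ = 11642.7/23.2 ≈ 501.84.
Σw·y = 5.1·966 + 6.3·292 + 5.3·1059 + 6.5·151 = 13360.4, so ȳ = 13360.4/23.2 ≈ 575.88.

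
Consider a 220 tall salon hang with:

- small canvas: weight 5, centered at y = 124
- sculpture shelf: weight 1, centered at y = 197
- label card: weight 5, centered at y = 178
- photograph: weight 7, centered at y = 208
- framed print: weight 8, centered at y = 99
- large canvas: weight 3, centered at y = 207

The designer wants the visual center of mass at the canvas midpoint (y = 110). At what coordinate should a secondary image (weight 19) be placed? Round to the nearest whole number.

With the secondary image, Σw becomes 5 + 1 + 5 + 7 + 8 + 3 + 19 = 48.
Along y: (4576 + 19·y) / 48 = 110 (existing moment 5·124 + 1·197 + 5·178 + 7·208 + 8·99 + 3·207 = 4576) ⇒ y = (5280 − 4576) / 19 ≈ 37.05.

y ≈ 37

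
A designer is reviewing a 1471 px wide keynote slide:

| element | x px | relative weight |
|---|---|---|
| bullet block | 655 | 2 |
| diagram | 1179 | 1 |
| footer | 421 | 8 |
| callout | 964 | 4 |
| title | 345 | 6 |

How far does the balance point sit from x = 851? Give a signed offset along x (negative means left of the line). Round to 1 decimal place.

≈ -289.9 px

Weights sum to 2 + 1 + 8 + 4 + 6 = 21.
Σw·x = 2·655 + 1·1179 + 8·421 + 4·964 + 6·345 = 11783, so x̄ = 11783/21 ≈ 561.10.
Offset from x = 851: 561.10 − 851 ≈ -289.90.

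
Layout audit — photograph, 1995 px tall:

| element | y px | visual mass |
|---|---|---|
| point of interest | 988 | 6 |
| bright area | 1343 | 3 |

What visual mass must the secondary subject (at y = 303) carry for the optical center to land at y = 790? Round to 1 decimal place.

Existing Σw = 9 (6 + 3); existing moment 6·988 + 3·1343 = 9957.
Balance at y = 790 requires (9957 + w·303) / (9 + w) = 790.
So w = (790·9 − 9957)/(303 − 790) = -2847/-487 ≈ 5.85.

w ≈ 5.8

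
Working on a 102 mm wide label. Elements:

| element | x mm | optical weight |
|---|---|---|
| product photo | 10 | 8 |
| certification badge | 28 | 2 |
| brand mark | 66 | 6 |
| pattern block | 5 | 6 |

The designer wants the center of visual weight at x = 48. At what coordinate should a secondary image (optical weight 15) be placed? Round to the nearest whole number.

After adding the secondary image, total weight = 8 + 2 + 6 + 6 + 15 = 37.
x: target moment 37×48 = 1776; current 8·10 + 2·28 + 6·66 + 6·5 = 562; the secondary image supplies 1214, so x = 1214/15 ≈ 80.93.

x ≈ 81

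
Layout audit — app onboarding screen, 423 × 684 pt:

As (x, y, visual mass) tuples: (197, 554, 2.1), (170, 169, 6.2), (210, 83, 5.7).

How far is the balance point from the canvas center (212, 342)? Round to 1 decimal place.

≈ 151.8 pt

Total weight = 2.1 + 6.2 + 5.7 = 14.0.
Σw·x = 2.1·197 + 6.2·170 + 5.7·210 = 2664.7, so x̄ = 2664.7/14.0 ≈ 190.34.
Σw·y = 2.1·554 + 6.2·169 + 5.7·83 = 2684.3, so ȳ = 2684.3/14.0 ≈ 191.74.
Relative to (212, 342): Δ = (-21.66, -150.26); |Δ| = √(-21.66² + -150.26²) ≈ 151.82.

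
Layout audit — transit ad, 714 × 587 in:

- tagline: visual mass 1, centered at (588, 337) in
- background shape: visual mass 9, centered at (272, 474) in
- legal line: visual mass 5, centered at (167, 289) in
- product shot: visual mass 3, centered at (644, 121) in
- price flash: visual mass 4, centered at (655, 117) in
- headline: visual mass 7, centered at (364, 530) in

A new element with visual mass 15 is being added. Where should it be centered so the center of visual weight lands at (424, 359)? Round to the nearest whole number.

(512, 347)

After adding the new element, total weight = 1 + 9 + 5 + 3 + 4 + 7 + 15 = 44.
x: target moment 44×424 = 18656; current 1·588 + 9·272 + 5·167 + 3·644 + 4·655 + 7·364 = 10971; the new element supplies 7685, so x = 7685/15 ≈ 512.33.
y: target moment 44×359 = 15796; current 1·337 + 9·474 + 5·289 + 3·121 + 4·117 + 7·530 = 10589; the new element supplies 5207, so y = 5207/15 ≈ 347.13.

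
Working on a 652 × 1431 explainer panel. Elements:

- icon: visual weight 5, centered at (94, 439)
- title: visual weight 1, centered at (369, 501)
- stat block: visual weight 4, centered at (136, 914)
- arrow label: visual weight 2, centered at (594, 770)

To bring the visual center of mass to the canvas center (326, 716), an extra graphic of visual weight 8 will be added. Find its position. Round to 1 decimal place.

(493.6, 803.5)

New total weight: (5 + 1 + 4 + 2) + 8 = 20.
Along x: (2571 + 8·x) / 20 = 326 (existing moment 5·94 + 1·369 + 4·136 + 2·594 = 2571) ⇒ x = (6520 − 2571) / 8 ≈ 493.62.
Along y: (7892 + 8·y) / 20 = 716 (existing moment 5·439 + 1·501 + 4·914 + 2·770 = 7892) ⇒ y = (14320 − 7892) / 8 ≈ 803.50.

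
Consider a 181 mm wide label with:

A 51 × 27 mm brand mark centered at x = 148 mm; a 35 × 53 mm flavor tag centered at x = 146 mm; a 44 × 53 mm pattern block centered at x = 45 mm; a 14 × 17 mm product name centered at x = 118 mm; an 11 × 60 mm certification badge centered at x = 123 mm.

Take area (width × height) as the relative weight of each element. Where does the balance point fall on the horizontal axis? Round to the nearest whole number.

Areas → weights: brand mark 51·27 = 1377, flavor tag 35·53 = 1855, pattern block 44·53 = 2332, product name 14·17 = 238, certification badge 11·60 = 660; Σw = 6462.
Σw·x = 1377·148 + 1855·146 + 2332·45 + 238·118 + 660·123 = 688830, so x̄ = 688830/6462 ≈ 106.60.

x ≈ 107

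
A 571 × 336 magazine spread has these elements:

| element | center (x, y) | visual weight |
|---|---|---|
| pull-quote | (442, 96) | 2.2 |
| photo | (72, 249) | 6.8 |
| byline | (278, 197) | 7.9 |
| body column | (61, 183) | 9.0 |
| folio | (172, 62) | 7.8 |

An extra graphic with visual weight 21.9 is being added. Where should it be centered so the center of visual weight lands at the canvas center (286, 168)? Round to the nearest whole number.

(473, 171)

New total weight: (2.2 + 6.8 + 7.9 + 9.0 + 7.8) + 21.9 = 55.6.
Along x: (5548.8 + 21.9·x) / 55.6 = 286 (existing moment 2.2·442 + 6.8·72 + 7.9·278 + 9.0·61 + 7.8·172 = 5548.8) ⇒ x = (15901.6 − 5548.8) / 21.9 ≈ 472.73.
Along y: (5591.3 + 21.9·y) / 55.6 = 168 (existing moment 2.2·96 + 6.8·249 + 7.9·197 + 9.0·183 + 7.8·62 = 5591.3) ⇒ y = (9340.8 − 5591.3) / 21.9 ≈ 171.21.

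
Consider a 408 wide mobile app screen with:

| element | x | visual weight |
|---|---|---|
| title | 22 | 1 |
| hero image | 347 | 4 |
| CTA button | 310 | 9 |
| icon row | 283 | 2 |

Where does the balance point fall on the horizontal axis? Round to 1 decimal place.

Weights sum to 1 + 4 + 9 + 2 = 16.
x: (1·22 + 4·347 + 9·310 + 2·283) / 16 = 4766 / 16 ≈ 297.88

x ≈ 297.9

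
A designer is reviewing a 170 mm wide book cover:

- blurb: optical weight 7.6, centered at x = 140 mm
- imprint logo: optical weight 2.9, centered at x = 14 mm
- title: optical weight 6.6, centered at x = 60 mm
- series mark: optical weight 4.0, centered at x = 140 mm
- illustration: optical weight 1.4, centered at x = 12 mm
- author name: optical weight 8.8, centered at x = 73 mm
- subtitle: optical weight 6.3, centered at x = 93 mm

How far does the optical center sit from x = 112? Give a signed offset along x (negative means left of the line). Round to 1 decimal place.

≈ -24.1 mm

Total weight = 7.6 + 2.9 + 6.6 + 4.0 + 1.4 + 8.8 + 6.3 = 37.6.
Σw·x = 3305.7; x̄ = 3305.7/37.6 ≈ 87.92.
Offset from x = 112: 87.92 − 112 ≈ -24.08.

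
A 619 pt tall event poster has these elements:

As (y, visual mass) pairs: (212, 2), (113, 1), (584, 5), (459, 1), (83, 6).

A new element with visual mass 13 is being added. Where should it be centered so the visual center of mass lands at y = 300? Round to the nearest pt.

y ≈ 307

With the new element, Σw becomes 2 + 1 + 5 + 1 + 6 + 13 = 28.
Along y: (4414 + 13·y) / 28 = 300 (existing moment 2·212 + 1·113 + 5·584 + 1·459 + 6·83 = 4414) ⇒ y = (8400 − 4414) / 13 ≈ 306.62.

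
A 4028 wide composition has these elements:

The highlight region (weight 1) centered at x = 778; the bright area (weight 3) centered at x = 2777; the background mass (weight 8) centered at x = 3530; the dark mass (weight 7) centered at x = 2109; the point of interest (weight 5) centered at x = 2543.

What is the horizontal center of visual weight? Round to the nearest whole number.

Total weight = 1 + 3 + 8 + 7 + 5 = 24.
Σw·x = 1·778 + 3·2777 + 8·3530 + 7·2109 + 5·2543 = 64827, so x̄ = 64827/24 ≈ 2701.12.

x ≈ 2701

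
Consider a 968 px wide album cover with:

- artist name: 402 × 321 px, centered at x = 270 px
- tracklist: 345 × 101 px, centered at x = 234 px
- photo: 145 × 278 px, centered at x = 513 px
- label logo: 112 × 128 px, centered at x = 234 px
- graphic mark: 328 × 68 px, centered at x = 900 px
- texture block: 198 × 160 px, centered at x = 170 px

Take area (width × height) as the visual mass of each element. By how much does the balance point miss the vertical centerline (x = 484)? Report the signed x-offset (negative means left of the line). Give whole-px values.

Areas: artist name 402·321 = 129042, tracklist 345·101 = 34845, photo 145·278 = 40310, label logo 112·128 = 14336, graphic mark 328·68 = 22304, texture block 198·160 = 31680. Total weight = 272517.
x: moment 92487924 / weight 272517 ≈ 339.38
Offset from x = 484: 339.38 − 484 ≈ -144.62.

≈ -145 px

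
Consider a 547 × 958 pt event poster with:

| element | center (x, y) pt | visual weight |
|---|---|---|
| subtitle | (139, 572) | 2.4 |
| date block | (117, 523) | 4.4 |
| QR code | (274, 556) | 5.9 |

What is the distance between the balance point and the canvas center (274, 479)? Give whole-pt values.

Σw = 2.4 + 4.4 + 5.9 = 12.7.
x: (2.4·139 + 4.4·117 + 5.9·274) / 12.7 = 2465.0 / 12.7 ≈ 194.09
y: (2.4·572 + 4.4·523 + 5.9·556) / 12.7 = 6954.4 / 12.7 ≈ 547.59
Offset from (274, 479): Δx ≈ -79.91, Δy ≈ 68.59; distance = √(Δx² + Δy²) ≈ 105.31.

≈ 105 pt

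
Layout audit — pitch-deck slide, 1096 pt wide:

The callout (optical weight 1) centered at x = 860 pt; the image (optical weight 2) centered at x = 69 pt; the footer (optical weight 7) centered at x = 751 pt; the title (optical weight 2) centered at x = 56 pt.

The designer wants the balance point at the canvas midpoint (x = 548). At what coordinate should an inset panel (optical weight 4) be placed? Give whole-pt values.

After adding the inset panel, total weight = 1 + 2 + 7 + 2 + 4 = 16.
x: need Σw·x = 16·548 = 8768. Existing = 1·860 + 2·69 + 7·751 + 2·56 = 6367. Remainder 2401 / 4 ≈ 600.25.

x ≈ 600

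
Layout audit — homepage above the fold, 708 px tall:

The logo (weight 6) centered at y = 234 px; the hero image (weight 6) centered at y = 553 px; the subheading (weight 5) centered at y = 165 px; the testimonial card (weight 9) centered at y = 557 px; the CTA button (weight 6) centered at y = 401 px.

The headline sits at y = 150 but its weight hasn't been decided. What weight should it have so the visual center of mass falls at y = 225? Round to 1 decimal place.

w ≈ 76.9

Fixed elements: Σw = 6 + 6 + 5 + 9 + 6 = 32, Σw·y = 6·234 + 6·553 + 5·165 + 9·557 + 6·401 = 12966.
Set Σw·y/Σw = 225: (12966 + 150w) = 225·(32 + w).
Rearranging, w·(150 − 225) = 225·32 − 12966 = -5766, so w ≈ -5766/-75 = 76.88.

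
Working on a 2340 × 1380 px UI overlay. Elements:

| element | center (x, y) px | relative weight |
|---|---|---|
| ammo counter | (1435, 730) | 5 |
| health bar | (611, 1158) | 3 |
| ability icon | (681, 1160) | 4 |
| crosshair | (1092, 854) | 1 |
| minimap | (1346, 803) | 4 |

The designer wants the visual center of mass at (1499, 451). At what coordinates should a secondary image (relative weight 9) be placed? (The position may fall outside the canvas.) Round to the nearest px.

(2307, -456)

With the secondary image, Σw becomes 5 + 3 + 4 + 1 + 4 + 9 = 26.
Along x: (18208 + 9·x) / 26 = 1499 (existing moment 5·1435 + 3·611 + 4·681 + 1·1092 + 4·1346 = 18208) ⇒ x = (38974 − 18208) / 9 ≈ 2307.33.
Along y: (15830 + 9·y) / 26 = 451 (existing moment 5·730 + 3·1158 + 4·1160 + 1·854 + 4·803 = 15830) ⇒ y = (11726 − 15830) / 9 ≈ -456.00.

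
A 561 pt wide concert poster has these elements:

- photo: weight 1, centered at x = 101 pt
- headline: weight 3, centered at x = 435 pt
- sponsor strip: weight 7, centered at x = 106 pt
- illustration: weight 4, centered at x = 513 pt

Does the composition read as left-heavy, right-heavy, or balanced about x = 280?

balanced

Σw = 1 + 3 + 7 + 4 = 15.
x-moment: 1·101 + 3·435 + 7·106 + 4·513 = 4200; centroid 4200/15 ≈ 280.00.
The centroid 280.00 matches the midline at 280, so the layout is balanced.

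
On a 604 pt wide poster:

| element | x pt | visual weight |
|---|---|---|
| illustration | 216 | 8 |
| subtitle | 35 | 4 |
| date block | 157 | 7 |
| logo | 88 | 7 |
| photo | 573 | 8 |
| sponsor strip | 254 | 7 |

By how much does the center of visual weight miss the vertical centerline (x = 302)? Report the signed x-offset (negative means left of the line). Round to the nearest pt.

Weights sum to 8 + 4 + 7 + 7 + 8 + 7 = 41.
Σw·x = 8·216 + 4·35 + 7·157 + 7·88 + 8·573 + 7·254 = 9945, so x̄ = 9945/41 ≈ 242.56.
Difference: 242.56 − 302 ≈ -59.44.

≈ -59 pt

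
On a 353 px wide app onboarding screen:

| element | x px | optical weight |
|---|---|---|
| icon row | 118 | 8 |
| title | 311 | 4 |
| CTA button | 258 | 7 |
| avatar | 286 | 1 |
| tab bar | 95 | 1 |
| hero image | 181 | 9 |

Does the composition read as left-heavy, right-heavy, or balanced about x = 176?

right-heavy

Σw = 8 + 4 + 7 + 1 + 1 + 9 = 30.
x: moment 6004 / weight 30 ≈ 200.13
Since 200.1 is right of 176, the composition reads right-heavy.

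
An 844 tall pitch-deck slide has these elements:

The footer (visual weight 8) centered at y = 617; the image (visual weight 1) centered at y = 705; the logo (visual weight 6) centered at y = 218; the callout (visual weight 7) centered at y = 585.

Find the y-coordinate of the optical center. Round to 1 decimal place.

y ≈ 502.0

Total weight = 8 + 1 + 6 + 7 = 22.
y-moment: 8·617 + 1·705 + 6·218 + 7·585 = 11044; centroid 11044/22 ≈ 502.00.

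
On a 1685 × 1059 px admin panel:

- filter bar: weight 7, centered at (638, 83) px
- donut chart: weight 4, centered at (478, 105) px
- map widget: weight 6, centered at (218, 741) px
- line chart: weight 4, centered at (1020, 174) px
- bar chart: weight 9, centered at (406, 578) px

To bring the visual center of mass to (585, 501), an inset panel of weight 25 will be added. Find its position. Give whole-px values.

With the inset panel, Σw becomes 7 + 4 + 6 + 4 + 9 + 25 = 55.
x: target moment 55×585 = 32175; current 7·638 + 4·478 + 6·218 + 4·1020 + 9·406 = 15420; the inset panel supplies 16755, so x = 16755/25 ≈ 670.20.
y: target moment 55×501 = 27555; current 7·83 + 4·105 + 6·741 + 4·174 + 9·578 = 11345; the inset panel supplies 16210, so y = 16210/25 ≈ 648.40.

(670, 648)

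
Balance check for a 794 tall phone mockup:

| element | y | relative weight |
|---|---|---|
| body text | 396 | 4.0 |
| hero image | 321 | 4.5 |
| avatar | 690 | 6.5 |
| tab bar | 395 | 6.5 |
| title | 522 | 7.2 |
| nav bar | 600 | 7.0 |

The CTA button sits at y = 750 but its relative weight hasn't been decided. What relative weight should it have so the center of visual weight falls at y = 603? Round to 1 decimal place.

Fixed elements: Σw = 4.0 + 4.5 + 6.5 + 6.5 + 7.2 + 7.0 = 35.7, Σw·y = 4.0·396 + 4.5·321 + 6.5·690 + 6.5·395 + 7.2·522 + 7.0·600 = 18039.4.
Set Σw·y/Σw = 603: (18039.4 + 750w) = 603·(35.7 + w).
So w = (603·35.7 − 18039.4)/(750 − 603) = 3487.7/147 ≈ 23.73.

w ≈ 23.7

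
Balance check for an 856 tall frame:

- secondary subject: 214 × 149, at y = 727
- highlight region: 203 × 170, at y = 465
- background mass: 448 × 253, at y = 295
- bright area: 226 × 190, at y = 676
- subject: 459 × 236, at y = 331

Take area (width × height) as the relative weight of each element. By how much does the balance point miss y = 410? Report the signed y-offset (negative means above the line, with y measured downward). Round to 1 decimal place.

≈ 5.5

Areas → weights: secondary subject 214·149 = 31886, highlight region 203·170 = 34510, background mass 448·253 = 113344, bright area 226·190 = 42940, subject 459·236 = 108324; Σw = 331004.
y-moment: 31886·727 + 34510·465 + 113344·295 + 42940·676 + 108324·331 = 137547436; centroid 137547436/331004 ≈ 415.55.
Against y = 410, that's 415.55 − 410 = 5.55.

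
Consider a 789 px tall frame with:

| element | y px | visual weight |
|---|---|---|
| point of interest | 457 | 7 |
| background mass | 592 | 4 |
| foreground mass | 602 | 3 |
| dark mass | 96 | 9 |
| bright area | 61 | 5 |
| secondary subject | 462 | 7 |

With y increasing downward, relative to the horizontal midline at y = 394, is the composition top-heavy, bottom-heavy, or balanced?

Total weight = 7 + 4 + 3 + 9 + 5 + 7 = 35.
y-moment: 7·457 + 4·592 + 3·602 + 9·96 + 5·61 + 7·462 = 11776; centroid 11776/35 ≈ 336.46.
336.5 vs midline 394 → top-heavy.

top-heavy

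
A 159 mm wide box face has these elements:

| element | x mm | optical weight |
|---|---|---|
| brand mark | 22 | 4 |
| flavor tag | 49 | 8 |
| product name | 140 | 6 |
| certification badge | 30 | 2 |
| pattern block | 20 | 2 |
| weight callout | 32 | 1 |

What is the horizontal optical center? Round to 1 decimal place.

Total weight = 4 + 8 + 6 + 2 + 2 + 1 = 23.
x: moment 1452 / weight 23 ≈ 63.13

x ≈ 63.1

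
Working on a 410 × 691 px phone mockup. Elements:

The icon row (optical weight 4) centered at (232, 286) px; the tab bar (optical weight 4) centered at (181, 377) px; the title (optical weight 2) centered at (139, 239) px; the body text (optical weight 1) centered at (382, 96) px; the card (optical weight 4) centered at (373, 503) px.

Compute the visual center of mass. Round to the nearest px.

(254, 349)

Σw = 4 + 4 + 2 + 1 + 4 = 15.
x-moment: 4·232 + 4·181 + 2·139 + 1·382 + 4·373 = 3804; centroid 3804/15 ≈ 253.60.
y-moment: 4·286 + 4·377 + 2·239 + 1·96 + 4·503 = 5238; centroid 5238/15 ≈ 349.20.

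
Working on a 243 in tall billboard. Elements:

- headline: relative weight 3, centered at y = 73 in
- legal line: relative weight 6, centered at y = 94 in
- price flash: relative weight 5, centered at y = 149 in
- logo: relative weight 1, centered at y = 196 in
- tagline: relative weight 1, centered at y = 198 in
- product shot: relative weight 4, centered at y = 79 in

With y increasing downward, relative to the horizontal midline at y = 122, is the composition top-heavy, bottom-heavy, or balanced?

Σw = 3 + 6 + 5 + 1 + 1 + 4 = 20.
Σw·y = 2238; ȳ = 2238/20 ≈ 111.90.
Since 111.9 is above (smaller y than) 122, the composition reads top-heavy.

top-heavy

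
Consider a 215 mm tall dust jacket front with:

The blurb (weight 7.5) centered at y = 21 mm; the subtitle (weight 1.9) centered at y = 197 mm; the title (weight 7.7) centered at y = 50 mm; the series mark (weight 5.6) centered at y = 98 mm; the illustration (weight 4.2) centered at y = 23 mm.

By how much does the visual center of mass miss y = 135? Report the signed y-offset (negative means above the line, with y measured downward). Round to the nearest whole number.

Σw = 7.5 + 1.9 + 7.7 + 5.6 + 4.2 = 26.9.
Σw·y = 7.5·21 + 1.9·197 + 7.7·50 + 5.6·98 + 4.2·23 = 1562.2, so ȳ = 1562.2/26.9 ≈ 58.07.
Difference: 58.07 − 135 ≈ -76.93.

≈ -77 mm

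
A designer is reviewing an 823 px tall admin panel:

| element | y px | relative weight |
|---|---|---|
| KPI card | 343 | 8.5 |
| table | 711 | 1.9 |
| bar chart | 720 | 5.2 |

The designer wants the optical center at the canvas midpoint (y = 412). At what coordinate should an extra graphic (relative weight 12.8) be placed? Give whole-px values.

New total weight: (8.5 + 1.9 + 5.2) + 12.8 = 28.4.
y: need Σw·y = 28.4·412 = 11700.8. Existing = 8.5·343 + 1.9·711 + 5.2·720 = 8010.4. Remainder 3690.4 / 12.8 ≈ 288.31.

y ≈ 288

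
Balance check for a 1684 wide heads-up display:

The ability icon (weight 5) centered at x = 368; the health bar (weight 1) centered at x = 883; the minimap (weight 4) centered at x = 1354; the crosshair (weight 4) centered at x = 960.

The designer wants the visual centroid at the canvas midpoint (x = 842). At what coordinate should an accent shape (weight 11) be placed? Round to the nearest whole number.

x ≈ 825

With the accent shape, Σw becomes 5 + 1 + 4 + 4 + 11 = 25.
x: need Σw·x = 25·842 = 21050. Existing = 5·368 + 1·883 + 4·1354 + 4·960 = 11979. Remainder 9071 / 11 ≈ 824.64.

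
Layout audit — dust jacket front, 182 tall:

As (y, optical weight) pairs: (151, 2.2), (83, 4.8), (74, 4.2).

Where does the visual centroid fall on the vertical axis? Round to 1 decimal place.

y ≈ 93.0

Total weight = 2.2 + 4.8 + 4.2 = 11.2.
y: (2.2·151 + 4.8·83 + 4.2·74) / 11.2 = 1041.4 / 11.2 ≈ 92.98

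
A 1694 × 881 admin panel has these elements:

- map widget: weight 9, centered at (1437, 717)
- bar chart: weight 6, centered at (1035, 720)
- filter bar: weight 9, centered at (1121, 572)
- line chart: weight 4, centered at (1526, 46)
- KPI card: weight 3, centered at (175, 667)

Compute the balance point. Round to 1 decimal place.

Weights sum to 9 + 6 + 9 + 4 + 3 = 31.
x: (9·1437 + 6·1035 + 9·1121 + 4·1526 + 3·175) / 31 = 35861 / 31 ≈ 1156.81
y: (9·717 + 6·720 + 9·572 + 4·46 + 3·667) / 31 = 18106 / 31 ≈ 584.06

(1156.8, 584.1)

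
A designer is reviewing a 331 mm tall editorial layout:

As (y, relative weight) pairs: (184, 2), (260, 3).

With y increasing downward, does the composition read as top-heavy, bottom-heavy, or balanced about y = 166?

Σw = 2 + 3 = 5.
Σw·y = 2·184 + 3·260 = 1148, so ȳ = 1148/5 ≈ 229.60.
229.6 vs midline 166 → bottom-heavy.

bottom-heavy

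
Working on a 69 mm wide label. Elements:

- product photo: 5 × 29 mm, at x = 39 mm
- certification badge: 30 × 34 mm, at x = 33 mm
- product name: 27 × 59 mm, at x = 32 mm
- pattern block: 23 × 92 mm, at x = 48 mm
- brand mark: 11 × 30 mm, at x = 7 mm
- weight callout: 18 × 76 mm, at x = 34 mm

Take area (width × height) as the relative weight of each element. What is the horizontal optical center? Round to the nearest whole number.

x ≈ 37

Taking area as weight: product photo 5·29 = 145, certification badge 30·34 = 1020, product name 27·59 = 1593, pattern block 23·92 = 2116, brand mark 11·30 = 330, weight callout 18·76 = 1368. Sum 6572.
Σw·x = 145·39 + 1020·33 + 1593·32 + 2116·48 + 330·7 + 1368·34 = 240681, so x̄ = 240681/6572 ≈ 36.62.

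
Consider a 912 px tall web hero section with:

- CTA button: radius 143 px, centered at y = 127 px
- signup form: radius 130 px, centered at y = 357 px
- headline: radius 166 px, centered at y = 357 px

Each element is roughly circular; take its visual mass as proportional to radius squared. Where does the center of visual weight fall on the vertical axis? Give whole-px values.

r² weights: CTA button 143² = 20449, signup form 130² = 16900, headline 166² = 27556. Total = 64905.
y-moment: 20449·127 + 16900·357 + 27556·357 = 18467815; centroid 18467815/64905 ≈ 284.54.

y ≈ 285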